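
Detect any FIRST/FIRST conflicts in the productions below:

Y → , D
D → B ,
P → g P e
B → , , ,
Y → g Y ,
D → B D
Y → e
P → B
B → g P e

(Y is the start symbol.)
FIRST sets of the non-terminals at (or reachable through a nullable prefix from) the front of some alternative:
  FIRST(B) = { ',', 'g' }

Productions for Y:
  Y → , D: FIRST = { ',' }
  Y → g Y ,: FIRST = { 'g' }
  Y → e: FIRST = { 'e' }
Productions for D:
  D → B ,: FIRST = { ',', 'g' }
  D → B D: FIRST = { ',', 'g' }
Productions for P:
  P → g P e: FIRST = { 'g' }
  P → B: FIRST = { ',', 'g' }
Productions for B:
  B → , , ,: FIRST = { ',' }
  B → g P e: FIRST = { 'g' }

Conflict for D: D → B , and D → B D
  Overlap: { ',', 'g' }
Conflict for P: P → g P e and P → B
  Overlap: { 'g' }

Answer: Yes. D → B ',' / D → B D on { ',', 'g' }; P → g P e / P → B on { 'g' }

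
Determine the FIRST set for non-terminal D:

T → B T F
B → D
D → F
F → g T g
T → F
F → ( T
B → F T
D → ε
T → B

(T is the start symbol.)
To compute FIRST(D), examine every production with D on the left-hand side, reading each right-hand side left to right until a non-nullable symbol is reached.

FIRST sets of the other non-terminals involved (by the same procedure, iterated to a fixed point):
  FIRST(F) = { '(', 'g' }

From D → F:
  - F is a non-terminal: add FIRST(F) \ {ε} = { '(', 'g' }
    F is not nullable, so stop
From D → ε:
  - ε-production, so ε ∈ FIRST(D)

Collecting: FIRST(D) = { '(', 'g', ε }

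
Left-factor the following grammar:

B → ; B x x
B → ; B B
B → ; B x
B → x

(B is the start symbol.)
B → ; B B'
B' → x B''
B'' → x
B'' → ε
B' → B
B → x

Left-factoring transforms A → αβ₁ | αβ₂ into A → αA' and A' → β₁ | β₂
(α is the longest common prefix among the alternatives). Repeat until
no nonterminal has two alternatives with a common prefix.

Round 1: B has alternatives sharing prefix '; B'. Introduce B': B → ; B B'
  Add: B' → x x
  Add: B' → B
  Add: B' → x

Round 2: B' has alternatives sharing prefix 'x'. Introduce B'': B' → x B''
  Add: B'' → x
  Add: B'' → ε

No remaining common prefixes — done.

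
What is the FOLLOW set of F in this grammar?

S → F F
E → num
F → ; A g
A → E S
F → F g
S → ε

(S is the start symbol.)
In S → F F: F is followed by F, add FIRST(F) \ {ε} = { ';' }
In S → F F: F is at the end, add FOLLOW(S)
In F → F g: F is followed by g, add FIRST(g) \ {ε} = { 'g' }

The FOLLOW sets referred to above (computed the same way, to a fixed point):
  FOLLOW(S) = { $, 'g' }

Taking the union: FOLLOW(F) = { $, ';', 'g' }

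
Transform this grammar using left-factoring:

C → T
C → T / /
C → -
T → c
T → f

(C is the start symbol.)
C → T C'
C' → ε
C' → / /
C → -
T → c
T → f

Left-factoring transforms A → αβ₁ | αβ₂ into A → αA' and A' → β₁ | β₂
(α is the longest common prefix among the alternatives). Repeat until
no nonterminal has two alternatives with a common prefix.

Round 1: C has alternatives sharing prefix 'T'. Introduce C': C → T C'
  Add: C' → ε
  Add: C' → / /

No remaining common prefixes — done.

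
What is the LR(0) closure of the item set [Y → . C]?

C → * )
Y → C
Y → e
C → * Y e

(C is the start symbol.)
{ [C → . * )], [C → . * Y e], [Y → . C] }

To compute CLOSURE, for each item [A → α.Bβ] where B is a non-terminal, add [B → .γ] for all productions B → γ; repeat for the newly added items until nothing changes.

Start with: [Y → . C]
  [Y → . C] has the dot before C: add [C → . * )], [C → . * Y e]
No further items can be added.

CLOSURE = { [C → . * )], [C → . * Y e], [Y → . C] }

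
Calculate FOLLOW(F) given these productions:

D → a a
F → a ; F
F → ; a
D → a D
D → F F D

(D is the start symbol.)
In F → a ; F: F is at the end; this adds FOLLOW(F) to itself — nothing new
In D → F F D: F is followed by F D, add FIRST(F D) \ {ε} = { ';', 'a' }
In D → F F D: F is followed by D, add FIRST(D) \ {ε} = { ';', 'a' }

Taking the union: FOLLOW(F) = { ';', 'a' }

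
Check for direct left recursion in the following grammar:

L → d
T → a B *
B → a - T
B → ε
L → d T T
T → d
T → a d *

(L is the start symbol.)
No direct left recursion

Direct left recursion occurs when N → N α for some non-terminal N (the right-hand side begins with the left-hand side itself).

L → d: starts with d
T → a B *: starts with a
B → a - T: starts with a
B → ε: starts with ε
L → d T T: starts with d
T → d: starts with d
T → a d *: starts with a

No direct left recursion found.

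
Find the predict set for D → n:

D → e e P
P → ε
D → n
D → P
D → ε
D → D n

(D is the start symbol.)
{ 'n' }

PREDICT(D → n) = (FIRST(RHS) \ {ε}) ∪ (FOLLOW(D) if ε ∈ FIRST(RHS), i.e. RHS ⇒* ε)
FIRST(n) = { 'n' }
ε ∉ FIRST(n), so FOLLOW(D) is not added.
PREDICT(D → n) = { 'n' }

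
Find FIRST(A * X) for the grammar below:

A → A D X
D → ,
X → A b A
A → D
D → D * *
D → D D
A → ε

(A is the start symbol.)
FIRST sets of the non-terminals involved (from the grammar, by fixed-point iteration):
  FIRST(A) = { ',', ε }

To compute FIRST(A * X), process the symbols left to right:
Symbol A is a non-terminal. Add FIRST(A) \ {ε} = { ',' }
A is nullable (ε ∈ FIRST(A)), continue to the next symbol.
Symbol * is a terminal. Add '*' and stop.
FIRST(A * X) = { '*', ',' }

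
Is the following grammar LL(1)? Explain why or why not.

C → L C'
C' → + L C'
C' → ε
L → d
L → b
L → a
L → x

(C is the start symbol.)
Yes, the grammar is LL(1).

A grammar is LL(1) if for each non-terminal N with multiple productions, the predict sets of those productions are pairwise disjoint, where PREDICT(N → α) = (FIRST(α) \ {ε}) ∪ (FOLLOW(N) if α ⇒* ε).

Relevant sets:
  FOLLOW(C') = { $ }

For C':
  PREDICT(C' → '+' L C') = { '+' }
  PREDICT(C' → ε) = { $ }
For L:
  PREDICT(L → d) = { 'd' }
  PREDICT(L → b) = { 'b' }
  PREDICT(L → a) = { 'a' }
  PREDICT(L → x) = { 'x' }
C has a single production, so nothing to check there.

All predict sets are disjoint. The grammar IS LL(1).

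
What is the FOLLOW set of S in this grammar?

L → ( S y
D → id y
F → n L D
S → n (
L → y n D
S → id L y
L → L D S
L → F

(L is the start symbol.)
{ $, 'id', 'y' }

To compute FOLLOW(S), find every occurrence of S on a right-hand side N → α S β: add FIRST(β) \ {ε}, and if β is empty or nullable also add FOLLOW(N). Iterate to a fixed point.

In L → ( S y: S is followed by y, add FIRST(y) \ {ε} = { 'y' }
In L → L D S: S is at the end, add FOLLOW(L)

The FOLLOW sets referred to above (computed the same way, to a fixed point):
  FOLLOW(L) = { $, 'id', 'y' }

Taking the union: FOLLOW(S) = { $, 'id', 'y' }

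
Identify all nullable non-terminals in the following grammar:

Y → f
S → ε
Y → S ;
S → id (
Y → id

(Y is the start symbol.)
A non-terminal is nullable if it can derive ε (the empty string): either it has an ε-production, or it has a production whose right-hand side consists entirely of nullable non-terminals.

ε-productions: S → ε
So S is immediately nullable.
No further non-terminal can be added: every production for the remaining non-terminals contains a terminal or a non-nullable non-terminal.
Nullable = { 'S' }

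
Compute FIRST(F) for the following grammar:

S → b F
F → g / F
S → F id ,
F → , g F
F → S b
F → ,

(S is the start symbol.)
To compute FIRST(F), examine every production with F on the left-hand side, reading each right-hand side left to right until a non-nullable symbol is reached.

FIRST sets of the other non-terminals involved (by the same procedure, iterated to a fixed point):
  FIRST(S) = { ',', 'b', 'g' }

From F → g / F:
  - g is a terminal: add 'g' and stop
From F → , g F:
  - ',' is a terminal: add ',' and stop
From F → S b:
  - S is a non-terminal: add FIRST(S) \ {ε} = { ',', 'b', 'g' }
    S is not nullable, so stop
From F → ,:
  - ',' is a terminal: add ',' and stop

Collecting: FIRST(F) = { ',', 'b', 'g' }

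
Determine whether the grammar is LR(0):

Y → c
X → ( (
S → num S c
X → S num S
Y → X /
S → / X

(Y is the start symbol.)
Augment with Y' → Y and build the canonical LR(0) collection (I0 = CLOSURE({[Y' → . Y]}), then GOTO on every symbol after a dot until no new states appear). It has 15 states:
  I0: { [S → . / X], [S → . num S c], [X → . ( (], [X → . S num S], [Y → . X /], [Y → . c], [Y' → . Y] }  — shift
  I1: { [X → ( . (] }  — shift
  I2: { [S → . / X], [S → . num S c], [S → / . X], [X → . ( (], [X → . S num S] }  — shift
  I3: { [X → S . num S] }  — shift
  I4: { [Y → X . /] }  — shift
  I5: { [Y' → Y .] }  — accept
  I6: { [Y → c .] }  — reduce
  I7: { [S → . / X], [S → . num S c], [S → num . S c] }  — shift
  I8: { [S → num S . c] }  — shift
  I9: { [S → num S c .] }  — reduce
  I10: { [Y → X / .] }  — reduce
  I11: { [S → . / X], [S → . num S c], [X → S num . S] }  — shift
  I12: { [X → S num S .] }  — reduce
  I13: { [S → / X .] }  — reduce
  I14: { [X → ( ( .] }  — reduce

Every state is either a pure shift/goto state or contains exactly one complete item and nothing to shift — no conflicts. The grammar is LR(0).

Answer: Yes, the grammar is LR(0)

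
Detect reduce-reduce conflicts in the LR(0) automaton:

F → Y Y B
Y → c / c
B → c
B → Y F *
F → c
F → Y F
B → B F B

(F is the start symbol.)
Augment with F' → F and build the canonical LR(0) collection (I0 = CLOSURE({[F' → . F]}), then GOTO on every symbol after a dot until no new states appear). It has 18 states:
  I0: { [F → . Y F], [F → . Y Y B], [F → . c], [F' → . F], [Y → . c / c] }  — shift
  I1: { [F' → F .] }  — accept
  I2: { [F → . Y F], [F → . Y Y B], [F → . c], [F → Y . F], [F → Y . Y B], [Y → . c / c] }  — shift
  I3: { [F → c .], [Y → c . / c] }  — shift, reduce
  I4: { [Y → c / . c] }  — shift
  I5: { [Y → c / c .] }  — reduce
  I6: { [F → Y F .] }  — reduce
  I7: { [B → . B F B], [B → . Y F *], [B → . c], [F → . Y F], [F → . Y Y B], [F → . c], [F → Y . F], [F → Y . Y B], [F → Y Y . B], [Y → . c / c] }  — shift
  I8: { [B → B . F B], [F → . Y F], [F → . Y Y B], [F → . c], [F → Y Y B .], [Y → . c / c] }  — shift, reduce
  I9: { [B → . B F B], [B → . Y F *], [B → . c], [B → Y . F *], [F → . Y F], [F → . Y Y B], [F → . c], [F → Y . F], [F → Y . Y B], [F → Y Y . B], [Y → . c / c] }  — shift
  I10: { [B → c .], [F → c .], [Y → c . / c] }  — shift, 2 reduces
  I11: { [B → Y F . *], [F → Y F .] }  — shift, reduce
  I12: { [B → Y F * .] }  — reduce
  I13: { [B → . B F B], [B → . Y F *], [B → . c], [B → B F . B], [Y → . c / c] }  — shift
  I14: { [B → B . F B], [B → B F B .], [F → . Y F], [F → . Y Y B], [F → . c], [Y → . c / c] }  — shift, reduce
  I15: { [B → Y . F *], [F → . Y F], [F → . Y Y B], [F → . c], [Y → . c / c] }  — shift
  I16: { [B → c .], [Y → c . / c] }  — shift, reduce
  I17: { [B → Y F . *] }  — shift

I10 contains complete items [B → c .], [F → c .] — reduce-reduce conflict.

Answer: Yes — I10: [B → c .] vs [F → c .]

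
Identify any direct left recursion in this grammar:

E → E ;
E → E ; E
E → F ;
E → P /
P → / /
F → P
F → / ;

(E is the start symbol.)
Yes, E is left-recursive

E → E ;: LEFT RECURSIVE (starts with E)
E → E ; E: LEFT RECURSIVE (starts with E)
E → F ;: starts with F
E → P /: starts with P
P → / /: starts with '/'
F → P: starts with P
F → / ;: starts with '/'

The grammar has direct left recursion on: E.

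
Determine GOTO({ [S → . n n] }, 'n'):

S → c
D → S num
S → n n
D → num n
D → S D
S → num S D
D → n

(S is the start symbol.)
GOTO(I, 'n') = CLOSURE({ [A → αX.β] : [A → α.Xβ] ∈ I, X = 'n' })

Items with dot before 'n', with the dot advanced:
  [S → . n n] → [S → n . n]
Closure adds nothing (no advanced item has the dot before a non-terminal).

GOTO = { [S → n . n] }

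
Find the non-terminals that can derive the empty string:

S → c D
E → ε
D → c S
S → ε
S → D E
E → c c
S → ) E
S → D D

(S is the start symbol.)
{ 'E', 'S' }

ε-productions: E → ε, S → ε
So E, S are immediately nullable.
No further non-terminal can be added: every production for the remaining non-terminals contains a terminal or a non-nullable non-terminal.
Nullable = { 'E', 'S' }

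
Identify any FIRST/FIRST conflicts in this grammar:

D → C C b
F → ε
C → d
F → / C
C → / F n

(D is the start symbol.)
Productions for F:
  F → ε: FIRST = { ε }
  F → / C: FIRST = { '/' }
Productions for C:
  C → d: FIRST = { 'd' }
  C → / F n: FIRST = { '/' }
D has only one production, so no FIRST/FIRST conflict is possible there.

All alternatives of each non-terminal have pairwise disjoint FIRST sets.

Answer: No FIRST/FIRST conflicts.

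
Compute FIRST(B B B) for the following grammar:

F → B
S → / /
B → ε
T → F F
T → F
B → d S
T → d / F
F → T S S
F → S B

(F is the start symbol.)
FIRST sets of the non-terminals involved (from the grammar, by fixed-point iteration):
  FIRST(B) = { 'd', ε }

To compute FIRST(B B B), process the symbols left to right:
Symbol B is a non-terminal. Add FIRST(B) \ {ε} = { 'd' }
B is nullable (ε ∈ FIRST(B)), continue to the next symbol.
Symbol B is a non-terminal. Add FIRST(B) \ {ε} = { 'd' }
B is nullable (ε ∈ FIRST(B)), continue to the next symbol.
Symbol B is a non-terminal. Add FIRST(B) \ {ε} = { 'd' }
B is nullable (ε ∈ FIRST(B)), continue to the next symbol.
All symbols are nullable, so ε is in the result.
FIRST(B B B) = { 'd', ε }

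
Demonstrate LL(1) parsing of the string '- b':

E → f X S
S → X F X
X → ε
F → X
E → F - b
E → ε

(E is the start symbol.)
Stack is shown with the top on the left.

Stack    Input  Action
----------------------
E $      - b $  output E → F - b
F - b $  - b $  output F → X
X - b $  - b $  output X → ε
- b $    - b $  match '-'
b $      b $    match 'b'
$        $      accept

The string is accepted.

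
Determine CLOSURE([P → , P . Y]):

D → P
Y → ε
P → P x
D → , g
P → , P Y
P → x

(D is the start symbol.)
{ [P → , P . Y], [Y → .] }

To compute CLOSURE, for each item [A → α.Bβ] where B is a non-terminal, add [B → .γ] for all productions B → γ; repeat for the newly added items until nothing changes.

Start with: [P → , P . Y]
  [P → , P . Y] has the dot before Y: add [Y → .]
No further items can be added.

CLOSURE = { [P → , P . Y], [Y → .] }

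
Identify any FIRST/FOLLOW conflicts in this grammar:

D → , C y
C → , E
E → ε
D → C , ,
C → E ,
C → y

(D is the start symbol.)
Nullable non-terminals: E.
E has a nullable alternative but only one production, so nothing to check.

C, D have no nullable alternative, so no FIRST/FOLLOW check is needed there.

No FIRST/FOLLOW conflicts found.

Answer: No FIRST/FOLLOW conflicts.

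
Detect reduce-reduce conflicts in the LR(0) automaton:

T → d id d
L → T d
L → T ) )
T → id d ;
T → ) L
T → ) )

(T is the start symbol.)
No reduce-reduce conflicts

Augment with T' → T and build the canonical LR(0) collection (I0 = CLOSURE({[T' → . T]}), then GOTO on every symbol after a dot until no new states appear). It has 15 states:
  I0: { [T → . ) )], [T → . ) L], [T → . d id d], [T → . id d ;], [T' → . T] }  — shift
  I1: { [L → . T ) )], [L → . T d], [T → ) . )], [T → ) . L], [T → . ) )], [T → . ) L], [T → . d id d], [T → . id d ;] }  — shift
  I2: { [T' → T .] }  — accept
  I3: { [T → d . id d] }  — shift
  I4: { [T → id . d ;] }  — shift
  I5: { [T → id d . ;] }  — shift
  I6: { [T → id d ; .] }  — reduce
  I7: { [T → d id . d] }  — shift
  I8: { [T → d id d .] }  — reduce
  I9: { [L → . T ) )], [L → . T d], [T → ) ) .], [T → ) . )], [T → ) . L], [T → . ) )], [T → . ) L], [T → . d id d], [T → . id d ;] }  — shift, reduce
  I10: { [T → ) L .] }  — reduce
  I11: { [L → T . ) )], [L → T . d] }  — shift
  I12: { [L → T ) . )] }  — shift
  I13: { [L → T d .] }  — reduce
  I14: { [L → T ) ) .] }  — reduce

No state contains more than one complete item.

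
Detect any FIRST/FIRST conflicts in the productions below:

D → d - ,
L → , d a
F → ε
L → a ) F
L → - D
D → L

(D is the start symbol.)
No FIRST/FIRST conflicts.

A FIRST/FIRST conflict occurs when two productions N → α and N → β for the same non-terminal have FIRST(α) ∩ FIRST(β) ≠ ∅ (with ε ∈ FIRST of a nullable right-hand side, so two nullable alternatives also conflict).

FIRST sets of the non-terminals at (or reachable through a nullable prefix from) the front of some alternative:
  FIRST(L) = { ',', '-', 'a' }

Productions for D:
  D → d - ,: FIRST = { 'd' }
  D → L: FIRST = { ',', '-', 'a' }
Productions for L:
  L → , d a: FIRST = { ',' }
  L → a ) F: FIRST = { 'a' }
  L → - D: FIRST = { '-' }
F has only one production, so no FIRST/FIRST conflict is possible there.

All alternatives of each non-terminal have pairwise disjoint FIRST sets.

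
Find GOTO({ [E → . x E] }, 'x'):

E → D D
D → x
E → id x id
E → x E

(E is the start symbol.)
{ [D → . x], [E → . D D], [E → . id x id], [E → . x E], [E → x . E] }

GOTO(I, 'x') = CLOSURE({ [A → αX.β] : [A → α.Xβ] ∈ I, X = 'x' })

Items with dot before 'x', with the dot advanced:
  [E → . x E] → [E → x . E]
Closure of the advanced items:
  [E → x . E] has the dot before E: add [E → . D D], [E → . id x id], [E → . x E]
  [E → . D D] has the dot before D: add [D → . x]

GOTO = { [D → . x], [E → . D D], [E → . id x id], [E → . x E], [E → x . E] }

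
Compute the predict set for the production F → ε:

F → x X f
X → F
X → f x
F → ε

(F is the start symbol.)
{ $, 'f' }

PREDICT(F → ε) = (FIRST(RHS) \ {ε}) ∪ (FOLLOW(F) if ε ∈ FIRST(RHS), i.e. RHS ⇒* ε)
The right-hand side is ε (FIRST(ε) = { ε }), so the predict set is FOLLOW(F) = { $, 'f' }
PREDICT(F → ε) = { $, 'f' }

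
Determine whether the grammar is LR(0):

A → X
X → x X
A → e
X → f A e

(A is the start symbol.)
Yes, the grammar is LR(0)

Augment with A' → A and build the canonical LR(0) collection (I0 = CLOSURE({[A' → . A]}), then GOTO on every symbol after a dot until no new states appear). It has 9 states:
  I0: { [A → . X], [A → . e], [A' → . A], [X → . f A e], [X → . x X] }  — shift
  I1: { [A' → A .] }  — accept
  I2: { [A → X .] }  — reduce
  I3: { [A → e .] }  — reduce
  I4: { [A → . X], [A → . e], [X → . f A e], [X → . x X], [X → f . A e] }  — shift
  I5: { [X → . f A e], [X → . x X], [X → x . X] }  — shift
  I6: { [X → x X .] }  — reduce
  I7: { [X → f A . e] }  — shift
  I8: { [X → f A e .] }  — reduce

Every state is either a pure shift/goto state or contains exactly one complete item and nothing to shift — no conflicts. The grammar is LR(0).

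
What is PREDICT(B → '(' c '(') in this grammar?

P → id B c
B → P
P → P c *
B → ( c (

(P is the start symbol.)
{ '(' }

PREDICT(B → '(' c '(') = (FIRST(RHS) \ {ε}) ∪ (FOLLOW(B) if ε ∈ FIRST(RHS), i.e. RHS ⇒* ε)
FIRST('(' c '(') = { '(' }
ε ∉ FIRST('(' c '('), so FOLLOW(B) is not added.
PREDICT(B → '(' c '(') = { '(' }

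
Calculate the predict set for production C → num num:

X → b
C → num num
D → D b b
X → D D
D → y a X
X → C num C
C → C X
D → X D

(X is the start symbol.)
{ 'num' }

PREDICT(C → num num) = (FIRST(RHS) \ {ε}) ∪ (FOLLOW(C) if ε ∈ FIRST(RHS), i.e. RHS ⇒* ε)
FIRST(num num) = { 'num' }
ε ∉ FIRST(num num), so FOLLOW(C) is not added.
PREDICT(C → num num) = { 'num' }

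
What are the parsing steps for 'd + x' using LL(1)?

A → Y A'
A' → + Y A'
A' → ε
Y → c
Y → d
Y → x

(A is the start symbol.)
Stack is shown with the top on the left.

Stack     Input    Action
-------------------------
A $       d + x $  output A → Y A'
Y A' $    d + x $  output Y → d
d A' $    d + x $  match 'd'
A' $      + x $    output A' → + Y A'
+ Y A' $  + x $    match '+'
Y A' $    x $      output Y → x
x A' $    x $      match 'x'
A' $      $        output A' → ε
$         $        accept

The string is accepted.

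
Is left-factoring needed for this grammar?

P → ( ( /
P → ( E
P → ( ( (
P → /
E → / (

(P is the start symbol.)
Left-factoring is needed when two productions for the same non-terminal
share a common prefix on the right-hand side.

Productions for P:
  P → ( ( /
  P → ( E
  P → ( ( (
  P → /

Found common prefix '(' in productions for P

Answer: Yes, P has productions with common prefix '('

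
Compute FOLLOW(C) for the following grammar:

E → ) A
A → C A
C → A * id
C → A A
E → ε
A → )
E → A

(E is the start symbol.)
To compute FOLLOW(C), find every occurrence of C on a right-hand side N → α C β: add FIRST(β) \ {ε}, and if β is empty or nullable also add FOLLOW(N). Iterate to a fixed point.

In A → C A: C is followed by A, add FIRST(A) \ {ε} = { ')' }

Taking the union: FOLLOW(C) = { ')' }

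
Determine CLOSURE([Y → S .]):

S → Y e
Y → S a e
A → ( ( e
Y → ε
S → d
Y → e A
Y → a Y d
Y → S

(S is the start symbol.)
Start with: [Y → S .]
The dot is at the end, so nothing is added.

CLOSURE = { [Y → S .] }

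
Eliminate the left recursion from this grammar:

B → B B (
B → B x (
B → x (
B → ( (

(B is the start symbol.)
B is directly left-recursive. The standard transformation for
  A → A α₁ | ... | A α_m | β₁ | ... | β_n
is
  A  → β₁ A' | ... | β_n A'
  A' → α₁ A' | ... | α_m A' | ε

B → x ( becomes B → x ( B'
B → ( ( becomes B → ( ( B'
B → B B ( becomes B' → B ( B'
B → B x ( becomes B' → x ( B'
Add B' → ε

Resulting grammar:
B → x ( B'
B → ( ( B'
B' → B ( B'
B' → x ( B'
B' → ε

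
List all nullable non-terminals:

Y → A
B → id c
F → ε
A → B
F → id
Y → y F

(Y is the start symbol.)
{ 'F' }

ε-productions: F → ε
So F is immediately nullable.
No further non-terminal can be added: every production for the remaining non-terminals contains a terminal or a non-nullable non-terminal.
Nullable = { 'F' }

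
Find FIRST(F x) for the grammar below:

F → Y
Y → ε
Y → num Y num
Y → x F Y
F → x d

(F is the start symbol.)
FIRST sets of the non-terminals involved (from the grammar, by fixed-point iteration):
  FIRST(F) = { 'num', 'x', ε }

To compute FIRST(F x), process the symbols left to right:
Symbol F is a non-terminal. Add FIRST(F) \ {ε} = { 'num', 'x' }
F is nullable (ε ∈ FIRST(F)), continue to the next symbol.
Symbol x is a terminal. Add 'x' and stop.
FIRST(F x) = { 'num', 'x' }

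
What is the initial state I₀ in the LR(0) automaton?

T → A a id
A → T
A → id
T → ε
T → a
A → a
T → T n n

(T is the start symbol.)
{ [A → . T], [A → . a], [A → . id], [T → . A a id], [T → . T n n], [T → . a], [T → .], [T' → . T] }

First, augment the grammar with T' → T
I₀ = CLOSURE({ [T' → . T] }):
  [T' → . T] has the dot before T: add [T → . A a id], [T → .], [T → . a], [T → . T n n]
  [T → . A a id] has the dot before A: add [A → . T], [A → . id], [A → . a]
No further items can be added.

I₀ = { [A → . T], [A → . a], [A → . id], [T → . A a id], [T → . T n n], [T → . a], [T → .], [T' → . T] }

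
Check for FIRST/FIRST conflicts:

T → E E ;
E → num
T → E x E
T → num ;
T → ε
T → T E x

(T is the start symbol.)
Yes. T → E E ';' / T → E x E on { 'num' }; T → E E ';' / T → num ';' on { 'num' }; T → E E ';' / T → T E x on { 'num' }; T → E x E / T → num ';' on { 'num' }; T → E x E / T → T E x on { 'num' }; T → num ';' / T → T E x on { 'num' }

A FIRST/FIRST conflict occurs when two productions N → α and N → β for the same non-terminal have FIRST(α) ∩ FIRST(β) ≠ ∅ (with ε ∈ FIRST of a nullable right-hand side, so two nullable alternatives also conflict).

FIRST sets of the non-terminals at (or reachable through a nullable prefix from) the front of some alternative:
  FIRST(E) = { 'num' }
  FIRST(T) = { 'num', ε }

Productions for T:
  T → E E ;: FIRST = { 'num' }
  T → E x E: FIRST = { 'num' }
  T → num ;: FIRST = { 'num' }
  T → ε: FIRST = { ε }
  T → T E x: FIRST = { 'num' }
E has only one production, so no FIRST/FIRST conflict is possible there.

Conflict for T: T → E E ; and T → E x E
  Overlap: { 'num' }
Conflict for T: T → E E ; and T → num ;
  Overlap: { 'num' }
Conflict for T: T → E E ; and T → T E x
  Overlap: { 'num' }
Conflict for T: T → E x E and T → num ;
  Overlap: { 'num' }
Conflict for T: T → E x E and T → T E x
  Overlap: { 'num' }
Conflict for T: T → num ; and T → T E x
  Overlap: { 'num' }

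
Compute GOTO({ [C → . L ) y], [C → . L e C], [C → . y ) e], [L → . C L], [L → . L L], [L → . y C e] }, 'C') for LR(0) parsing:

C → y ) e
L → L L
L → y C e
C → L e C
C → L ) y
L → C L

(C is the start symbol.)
{ [C → . L ) y], [C → . L e C], [C → . y ) e], [L → . C L], [L → . L L], [L → . y C e], [L → C . L] }

GOTO(I, 'C') = CLOSURE({ [A → αX.β] : [A → α.Xβ] ∈ I, X = 'C' })

Items with dot before 'C', with the dot advanced:
  [L → . C L] → [L → C . L]
Closure of the advanced items:
  [L → C . L] has the dot before L: add [L → . L L], [L → . y C e], [L → . C L]
  [L → . C L] has the dot before C: add [C → . y ) e], [C → . L e C], [C → . L ) y]

GOTO = { [C → . L ) y], [C → . L e C], [C → . y ) e], [L → . C L], [L → . L L], [L → . y C e], [L → C . L] }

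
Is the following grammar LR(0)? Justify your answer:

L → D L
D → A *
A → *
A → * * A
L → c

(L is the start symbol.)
Augment with L' → L and build the canonical LR(0) collection (I0 = CLOSURE({[L' → . L]}), then GOTO on every symbol after a dot until no new states appear). It has 10 states:
  I0: { [A → . * * A], [A → . *], [D → . A *], [L → . D L], [L → . c], [L' → . L] }  — shift
  I1: { [A → * . * A], [A → * .] }  — shift, reduce
  I2: { [D → A . *] }  — shift
  I3: { [A → . * * A], [A → . *], [D → . A *], [L → . D L], [L → . c], [L → D . L] }  — shift
  I4: { [L' → L .] }  — accept
  I5: { [L → c .] }  — reduce
  I6: { [L → D L .] }  — reduce
  I7: { [D → A * .] }  — reduce
  I8: { [A → * * . A], [A → . * * A], [A → . *] }  — shift
  I9: { [A → * * A .] }  — reduce

Conflict in state I1:
  Shift-reduce conflict between [A → * .] and [A → * . * A]
So the grammar is NOT LR(0).

Answer: No. Shift-reduce conflict between [A → * .] and [A → * . * A]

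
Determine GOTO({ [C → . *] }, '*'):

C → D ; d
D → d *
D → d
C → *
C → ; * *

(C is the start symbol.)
{ [C → * .] }

GOTO(I, '*') = CLOSURE({ [A → αX.β] : [A → α.Xβ] ∈ I, X = '*' })

Items with dot before '*', with the dot advanced:
  [C → . *] → [C → * .]
Closure adds nothing (no advanced item has the dot before a non-terminal).

GOTO = { [C → * .] }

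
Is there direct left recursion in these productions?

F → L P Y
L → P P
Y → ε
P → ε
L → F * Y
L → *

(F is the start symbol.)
No direct left recursion

F → L P Y: starts with L
L → P P: starts with P
Y → ε: starts with ε
P → ε: starts with ε
L → F * Y: starts with F
L → *: starts with '*'

No direct left recursion found.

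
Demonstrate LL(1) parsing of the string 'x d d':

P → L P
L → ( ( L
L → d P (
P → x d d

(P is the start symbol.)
LL(1) parsing maintains a stack (initially the start symbol over $) and the input. At each step: if the stack top is a terminal, match it against the current input token; if it is a non-terminal N, replace it with the RHS of M[N, lookahead] (the unique production whose predict set contains the lookahead).

Stack is shown with the top on the left.

Stack    Input    Action
------------------------
P $      x d d $  output P → x d d
x d d $  x d d $  match 'x'
d d $    d d $    match 'd'
d $      d $      match 'd'
$        $        accept

The string is accepted.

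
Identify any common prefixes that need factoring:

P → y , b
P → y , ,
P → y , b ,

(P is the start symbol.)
Yes, P has productions with common prefix 'y ,'

Left-factoring is needed when two productions for the same non-terminal
share a common prefix on the right-hand side.

Productions for P:
  P → y , b
  P → y , ,
  P → y , b ,

Found common prefix 'y ,' in productions for P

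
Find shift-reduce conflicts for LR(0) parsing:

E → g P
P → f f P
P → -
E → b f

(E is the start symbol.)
Augment with E' → E and build the canonical LR(0) collection (I0 = CLOSURE({[E' → . E]}), then GOTO on every symbol after a dot until no new states appear). It has 10 states:
  I0: { [E → . b f], [E → . g P], [E' → . E] }  — shift
  I1: { [E' → E .] }  — accept
  I2: { [E → b . f] }  — shift
  I3: { [E → g . P], [P → . -], [P → . f f P] }  — shift
  I4: { [P → - .] }  — reduce
  I5: { [E → g P .] }  — reduce
  I6: { [P → f . f P] }  — shift
  I7: { [P → . -], [P → . f f P], [P → f f . P] }  — shift
  I8: { [P → f f P .] }  — reduce
  I9: { [E → b f .] }  — reduce

No state contains both a complete item and a shift item.

Answer: No shift-reduce conflicts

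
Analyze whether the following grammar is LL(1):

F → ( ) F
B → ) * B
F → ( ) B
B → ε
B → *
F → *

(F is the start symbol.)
No. Predict set conflict for F: { '(' }

A grammar is LL(1) if for each non-terminal N with multiple productions, the predict sets of those productions are pairwise disjoint, where PREDICT(N → α) = (FIRST(α) \ {ε}) ∪ (FOLLOW(N) if α ⇒* ε).

Relevant sets:
  FOLLOW(B) = { $ }

For F:
  PREDICT(F → '(' ')' F) = { '(' }
  PREDICT(F → '(' ')' B) = { '(' }
  PREDICT(F → '*') = { '*' }
For B:
  PREDICT(B → ')' '*' B) = { ')' }
  PREDICT(B → ε) = { $ }
  PREDICT(B → '*') = { '*' }

Conflict found: Predict set conflict for F: { '(' }
The grammar is NOT LL(1).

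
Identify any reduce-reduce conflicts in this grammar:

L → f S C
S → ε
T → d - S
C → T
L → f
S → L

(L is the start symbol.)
A reduce-reduce conflict occurs when an LR(0) state has two complete items [A → α .] and [B → β .] — both call for a reduction, and with no lookahead the parser cannot choose between them.

Augment with L' → L and build the canonical LR(0) collection (I0 = CLOSURE({[L' → . L]}), then GOTO on every symbol after a dot until no new states appear). It has 10 states:
  I0: { [L → . f S C], [L → . f], [L' → . L] }  — shift
  I1: { [L' → L .] }  — accept
  I2: { [L → . f S C], [L → . f], [L → f . S C], [L → f .], [S → . L], [S → .] }  — shift, 2 reduces
  I3: { [S → L .] }  — reduce
  I4: { [C → . T], [L → f S . C], [T → . d - S] }  — shift
  I5: { [L → f S C .] }  — reduce
  I6: { [C → T .] }  — reduce
  I7: { [T → d . - S] }  — shift
  I8: { [L → . f S C], [L → . f], [S → . L], [S → .], [T → d - . S] }  — shift, reduce
  I9: { [T → d - S .] }  — reduce

I2 contains complete items [L → f .], [S → .] — reduce-reduce conflict.

Answer: Yes — I2: [L → f .] vs [S → .]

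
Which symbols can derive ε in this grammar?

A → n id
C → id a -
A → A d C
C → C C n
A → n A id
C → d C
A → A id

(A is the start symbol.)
None

A non-terminal is nullable if it can derive ε (the empty string): either it has an ε-production, or it has a production whose right-hand side consists entirely of nullable non-terminals.

There are no ε-productions, so no non-terminal can derive ε.
No non-terminals are nullable.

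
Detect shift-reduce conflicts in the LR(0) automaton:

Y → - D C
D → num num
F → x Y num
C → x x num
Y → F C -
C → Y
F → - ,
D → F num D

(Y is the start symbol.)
No shift-reduce conflicts

A shift-reduce conflict occurs when an LR(0) state has both:
  - a complete (reduce) item [A → α .] (dot at the end), and
  - a shift item [B → β . c γ] (dot before a terminal).

Augment with Y' → Y and build the canonical LR(0) collection (I0 = CLOSURE({[Y' → . Y]}), then GOTO on every symbol after a dot until no new states appear). It has 22 states:
  I0: { [F → . - ,], [F → . x Y num], [Y → . - D C], [Y → . F C -], [Y' → . Y] }  — shift
  I1: { [D → . F num D], [D → . num num], [F → - . ,], [F → . - ,], [F → . x Y num], [Y → - . D C] }  — shift
  I2: { [C → . Y], [C → . x x num], [F → . - ,], [F → . x Y num], [Y → . - D C], [Y → . F C -], [Y → F . C -] }  — shift
  I3: { [Y' → Y .] }  — accept
  I4: { [F → . - ,], [F → . x Y num], [F → x . Y num], [Y → . - D C], [Y → . F C -] }  — shift
  I5: { [F → x Y . num] }  — shift
  I6: { [F → x Y num .] }  — reduce
  I7: { [Y → F C . -] }  — shift
  I8: { [C → Y .] }  — reduce
  I9: { [C → x . x num], [F → . - ,], [F → . x Y num], [F → x . Y num], [Y → . - D C], [Y → . F C -] }  — shift
  I10: { [C → x x . num], [F → . - ,], [F → . x Y num], [F → x . Y num], [Y → . - D C], [Y → . F C -] }  — shift
  I11: { [C → x x num .] }  — reduce
  I12: { [Y → F C - .] }  — reduce
  I13: { [F → - , .] }  — reduce
  I14: { [F → - . ,] }  — shift
  I15: { [C → . Y], [C → . x x num], [F → . - ,], [F → . x Y num], [Y → - D . C], [Y → . - D C], [Y → . F C -] }  — shift
  I16: { [D → F . num D] }  — shift
  I17: { [D → num . num] }  — shift
  I18: { [D → num num .] }  — reduce
  I19: { [D → . F num D], [D → . num num], [D → F num . D], [F → . - ,], [F → . x Y num] }  — shift
  I20: { [D → F num D .] }  — reduce
  I21: { [Y → - D C .] }  — reduce

No state contains both a complete item and a shift item.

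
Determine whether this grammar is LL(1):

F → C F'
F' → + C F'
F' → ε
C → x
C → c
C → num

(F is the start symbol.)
A grammar is LL(1) if for each non-terminal N with multiple productions, the predict sets of those productions are pairwise disjoint, where PREDICT(N → α) = (FIRST(α) \ {ε}) ∪ (FOLLOW(N) if α ⇒* ε).

Relevant sets:
  FOLLOW(F') = { $ }

For F':
  PREDICT(F' → '+' C F') = { '+' }
  PREDICT(F' → ε) = { $ }
For C:
  PREDICT(C → x) = { 'x' }
  PREDICT(C → c) = { 'c' }
  PREDICT(C → num) = { 'num' }
F has a single production, so nothing to check there.

All predict sets are disjoint. The grammar IS LL(1).

Answer: Yes, the grammar is LL(1).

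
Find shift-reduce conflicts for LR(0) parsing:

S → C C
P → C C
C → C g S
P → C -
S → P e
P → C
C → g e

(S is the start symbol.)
Yes — I1: [P → C .] vs [C → C . g S]; I8: [P → C C .] vs [C → C . g S]

A shift-reduce conflict occurs when an LR(0) state has both:
  - a complete (reduce) item [A → α .] (dot at the end), and
  - a shift item [B → β . c γ] (dot before a terminal).

Augment with S' → S and build the canonical LR(0) collection (I0 = CLOSURE({[S' → . S]}), then GOTO on every symbol after a dot until no new states appear). It has 12 states:
  I0: { [C → . C g S], [C → . g e], [P → . C -], [P → . C C], [P → . C], [S → . C C], [S → . P e], [S' → . S] }  — shift
  I1: { [C → . C g S], [C → . g e], [C → C . g S], [P → C . -], [P → C . C], [P → C .], [S → C . C] }  — shift, reduce
  I2: { [S → P . e] }  — shift
  I3: { [S' → S .] }  — accept
  I4: { [C → g . e] }  — shift
  I5: { [C → g e .] }  — reduce
  I6: { [S → P e .] }  — reduce
  I7: { [P → C - .] }  — reduce
  I8: { [C → C . g S], [P → C C .], [S → C C .] }  — shift, 2 reduces
  I9: { [C → . C g S], [C → . g e], [C → C g . S], [C → g . e], [P → . C -], [P → . C C], [P → . C], [S → . C C], [S → . P e] }  — shift
  I10: { [C → C g S .] }  — reduce
  I11: { [C → . C g S], [C → . g e], [C → C g . S], [P → . C -], [P → . C C], [P → . C], [S → . C C], [S → . P e] }  — shift

I1 contains reduce item [P → C .] and shift items [C → C . g S], [C → . g e], [P → C . -] — shift-reduce conflict.
I8 contains reduce items [P → C C .], [S → C C .] and shift item [C → C . g S] — shift-reduce conflict.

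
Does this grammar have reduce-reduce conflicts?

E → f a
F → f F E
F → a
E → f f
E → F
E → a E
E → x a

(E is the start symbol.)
Augment with E' → E and build the canonical LR(0) collection (I0 = CLOSURE({[E' → . E]}), then GOTO on every symbol after a dot until no new states appear). It has 14 states:
  I0: { [E → . F], [E → . a E], [E → . f a], [E → . f f], [E → . x a], [E' → . E], [F → . a], [F → . f F E] }  — shift
  I1: { [E' → E .] }  — accept
  I2: { [E → F .] }  — reduce
  I3: { [E → . F], [E → . a E], [E → . f a], [E → . f f], [E → . x a], [E → a . E], [F → . a], [F → . f F E], [F → a .] }  — shift, reduce
  I4: { [E → f . a], [E → f . f], [F → . a], [F → . f F E], [F → f . F E] }  — shift
  I5: { [E → x . a] }  — shift
  I6: { [E → x a .] }  — reduce
  I7: { [E → . F], [E → . a E], [E → . f a], [E → . f f], [E → . x a], [F → . a], [F → . f F E], [F → f F . E] }  — shift
  I8: { [E → f a .], [F → a .] }  — 2 reduces
  I9: { [E → f f .], [F → . a], [F → . f F E], [F → f . F E] }  — shift, reduce
  I10: { [F → a .] }  — reduce
  I11: { [F → . a], [F → . f F E], [F → f . F E] }  — shift
  I12: { [F → f F E .] }  — reduce
  I13: { [E → a E .] }  — reduce

I8 contains complete items [E → f a .], [F → a .] — reduce-reduce conflict.

Answer: Yes — I8: [E → f a .] vs [F → a .]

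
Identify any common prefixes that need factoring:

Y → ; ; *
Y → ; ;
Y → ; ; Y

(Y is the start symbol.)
Left-factoring is needed when two productions for the same non-terminal
share a common prefix on the right-hand side.

Productions for Y:
  Y → ; ; *
  Y → ; ;
  Y → ; ; Y

Found common prefix '; ;' in productions for Y

Answer: Yes, Y has productions with common prefix '; ;'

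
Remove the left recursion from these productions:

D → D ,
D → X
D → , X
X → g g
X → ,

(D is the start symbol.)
D → X D'
D → , X D'
D' → , D'
D' → ε
X → g g
X → ,

D is directly left-recursive. The standard transformation for
  A → A α₁ | ... | A α_m | β₁ | ... | β_n
is
  A  → β₁ A' | ... | β_n A'
  A' → α₁ A' | ... | α_m A' | ε

D → X becomes D → X D'
D → , X becomes D → , X D'
D → D , becomes D' → , D'
Add D' → ε

Productions for other non-terminals are unchanged:
  X → g g
  X → ,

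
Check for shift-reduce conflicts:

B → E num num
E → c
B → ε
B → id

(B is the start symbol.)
Augment with B' → B and build the canonical LR(0) collection (I0 = CLOSURE({[B' → . B]}), then GOTO on every symbol after a dot until no new states appear). It has 7 states:
  I0: { [B → . E num num], [B → . id], [B → .], [B' → . B], [E → . c] }  — shift, reduce
  I1: { [B' → B .] }  — accept
  I2: { [B → E . num num] }  — shift
  I3: { [E → c .] }  — reduce
  I4: { [B → id .] }  — reduce
  I5: { [B → E num . num] }  — shift
  I6: { [B → E num num .] }  — reduce

I0 contains reduce item [B → .] and shift items [B → . id], [E → . c] — shift-reduce conflict.

Answer: Yes — I0: [B → .] vs [B → . id]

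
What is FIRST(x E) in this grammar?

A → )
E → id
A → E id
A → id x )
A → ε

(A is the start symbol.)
To compute FIRST(x E), process the symbols left to right:
Symbol x is a terminal. Add 'x' and stop.
FIRST(x E) = { 'x' }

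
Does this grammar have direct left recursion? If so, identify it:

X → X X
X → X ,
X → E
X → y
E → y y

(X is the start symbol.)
X → X X: LEFT RECURSIVE (starts with X)
X → X ,: LEFT RECURSIVE (starts with X)
X → E: starts with E
X → y: starts with y
E → y y: starts with y

The grammar has direct left recursion on: X.

Answer: Yes, X is left-recursive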